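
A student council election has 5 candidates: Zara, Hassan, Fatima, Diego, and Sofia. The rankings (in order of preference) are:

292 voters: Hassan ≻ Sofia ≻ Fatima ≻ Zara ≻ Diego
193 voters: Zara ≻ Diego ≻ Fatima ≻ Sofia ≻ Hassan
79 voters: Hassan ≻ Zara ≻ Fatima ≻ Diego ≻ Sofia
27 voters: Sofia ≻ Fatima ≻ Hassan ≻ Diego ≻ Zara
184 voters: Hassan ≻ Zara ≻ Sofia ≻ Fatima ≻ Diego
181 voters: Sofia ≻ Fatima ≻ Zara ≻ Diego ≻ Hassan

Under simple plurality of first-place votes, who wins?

First-place votes: Zara 193, Hassan 555, Fatima 0, Diego 0, Sofia 208.
Hassan has the most first-place votes.

Hassan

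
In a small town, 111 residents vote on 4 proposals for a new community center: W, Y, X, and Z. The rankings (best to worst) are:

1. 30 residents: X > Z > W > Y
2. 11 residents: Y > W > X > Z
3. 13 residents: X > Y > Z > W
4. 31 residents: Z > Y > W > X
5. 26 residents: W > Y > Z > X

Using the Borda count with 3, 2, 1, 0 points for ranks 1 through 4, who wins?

Z

W: 30·1 + 11·2 + 13·0 + 31·1 + 26·3 = 161
Y: 30·0 + 11·3 + 13·2 + 31·2 + 26·2 = 173
X: 30·3 + 11·1 + 13·3 + 31·0 + 26·0 = 140
Z: 30·2 + 11·0 + 13·1 + 31·3 + 26·1 = 192
Z has the highest Borda score (192).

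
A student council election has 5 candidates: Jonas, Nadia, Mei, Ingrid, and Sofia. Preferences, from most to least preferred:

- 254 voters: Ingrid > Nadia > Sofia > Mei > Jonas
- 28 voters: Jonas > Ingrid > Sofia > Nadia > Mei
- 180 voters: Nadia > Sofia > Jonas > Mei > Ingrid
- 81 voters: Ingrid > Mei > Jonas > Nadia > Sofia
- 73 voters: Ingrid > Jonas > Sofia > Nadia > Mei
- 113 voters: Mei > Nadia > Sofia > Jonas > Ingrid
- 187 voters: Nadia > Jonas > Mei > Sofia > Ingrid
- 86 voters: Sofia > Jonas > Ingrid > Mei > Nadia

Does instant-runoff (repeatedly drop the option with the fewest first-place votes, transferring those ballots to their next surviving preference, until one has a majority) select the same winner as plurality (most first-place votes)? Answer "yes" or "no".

Instant-runoff — R1 Jonas 28, Nadia 367, Mei 113, Ingrid 408, Sofia 86 (Jonas out); R2 Nadia 367, Mei 113, Ingrid 436, Sofia 86 (Sofia out); R3 Nadia 367, Mei 113, Ingrid 522 (Ingrid winner). Winner: Ingrid.
Plurality — first-place votes: Jonas 28, Nadia 367, Mei 113, Ingrid 408, Sofia 86. Winner: Ingrid.
The two methods agree.

yes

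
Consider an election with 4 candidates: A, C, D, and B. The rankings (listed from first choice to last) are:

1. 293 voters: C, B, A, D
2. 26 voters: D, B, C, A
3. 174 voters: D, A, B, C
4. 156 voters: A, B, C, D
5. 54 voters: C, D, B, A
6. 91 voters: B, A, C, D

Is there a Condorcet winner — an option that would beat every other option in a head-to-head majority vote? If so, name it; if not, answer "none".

B

B vs A: 464–330 for B.
B vs C: 447–347 for B.
B vs D: 540–254 for B.
B beats every other option head-to-head.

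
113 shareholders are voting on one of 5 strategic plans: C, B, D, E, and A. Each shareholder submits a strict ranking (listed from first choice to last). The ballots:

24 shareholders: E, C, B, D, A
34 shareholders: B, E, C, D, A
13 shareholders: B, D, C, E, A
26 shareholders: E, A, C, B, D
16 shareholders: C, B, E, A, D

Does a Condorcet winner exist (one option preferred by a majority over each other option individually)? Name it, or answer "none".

none

Checking pairwise contests:
E beats C 84–29.
C beats B 66–47.
C beats D 100–13.
B beats E 63–50.
C beats A 87–26.
Every option loses at least one head-to-head, so there is no Condorcet winner.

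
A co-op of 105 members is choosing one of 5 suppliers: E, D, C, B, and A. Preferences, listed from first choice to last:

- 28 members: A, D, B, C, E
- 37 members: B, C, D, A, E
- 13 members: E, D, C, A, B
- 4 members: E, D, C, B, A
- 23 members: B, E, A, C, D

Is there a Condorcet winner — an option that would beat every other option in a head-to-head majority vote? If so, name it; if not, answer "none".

B

B vs E: 88–17 for B.
B vs D: 60–45 for B.
B vs C: 88–17 for B.
B vs A: 64–41 for B.
B beats every other option head-to-head.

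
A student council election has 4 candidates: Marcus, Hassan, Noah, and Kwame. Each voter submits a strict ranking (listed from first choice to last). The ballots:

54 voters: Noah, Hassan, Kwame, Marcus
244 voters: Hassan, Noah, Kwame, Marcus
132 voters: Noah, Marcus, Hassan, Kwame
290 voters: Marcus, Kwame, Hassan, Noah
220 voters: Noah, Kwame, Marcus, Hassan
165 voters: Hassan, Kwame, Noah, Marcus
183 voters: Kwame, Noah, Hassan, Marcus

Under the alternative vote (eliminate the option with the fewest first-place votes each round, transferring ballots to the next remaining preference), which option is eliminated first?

Round 1: Marcus 290, Hassan 409, Noah 406, Kwame 183. Eliminate Kwame.

Kwame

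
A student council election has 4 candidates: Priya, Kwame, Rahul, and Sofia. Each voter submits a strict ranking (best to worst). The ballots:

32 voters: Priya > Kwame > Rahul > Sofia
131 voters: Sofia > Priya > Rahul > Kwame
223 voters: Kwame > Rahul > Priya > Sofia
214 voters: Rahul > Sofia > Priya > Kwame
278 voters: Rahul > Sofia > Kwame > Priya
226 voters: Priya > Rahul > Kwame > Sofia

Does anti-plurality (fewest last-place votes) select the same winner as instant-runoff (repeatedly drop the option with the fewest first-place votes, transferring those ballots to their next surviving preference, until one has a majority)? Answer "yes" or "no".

yes

Anti-plurality — last-place votes: Priya 278, Kwame 345, Rahul 0, Sofia 481. Winner: Rahul.
Instant-runoff — R1 Priya 258, Kwame 223, Rahul 492, Sofia 131 (Sofia out); R2 Priya 389, Kwame 223, Rahul 492 (Kwame out); R3 Priya 389, Rahul 715 (Rahul winner). Winner: Rahul.
The two methods agree.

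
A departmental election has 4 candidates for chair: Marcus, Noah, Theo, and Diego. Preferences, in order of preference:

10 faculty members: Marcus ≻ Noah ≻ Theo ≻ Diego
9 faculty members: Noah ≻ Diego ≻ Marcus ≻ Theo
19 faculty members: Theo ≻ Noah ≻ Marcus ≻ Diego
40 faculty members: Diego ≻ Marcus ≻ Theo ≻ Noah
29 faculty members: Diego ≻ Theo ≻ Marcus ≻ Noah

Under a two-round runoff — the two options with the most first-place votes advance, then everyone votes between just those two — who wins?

Diego

Round 1 first-place votes: Marcus 10, Noah 9, Theo 19, Diego 69.
Diego and Theo advance.
Runoff: Diego is preferred to Theo by 78 voters; Theo by 29.
Diego wins the runoff.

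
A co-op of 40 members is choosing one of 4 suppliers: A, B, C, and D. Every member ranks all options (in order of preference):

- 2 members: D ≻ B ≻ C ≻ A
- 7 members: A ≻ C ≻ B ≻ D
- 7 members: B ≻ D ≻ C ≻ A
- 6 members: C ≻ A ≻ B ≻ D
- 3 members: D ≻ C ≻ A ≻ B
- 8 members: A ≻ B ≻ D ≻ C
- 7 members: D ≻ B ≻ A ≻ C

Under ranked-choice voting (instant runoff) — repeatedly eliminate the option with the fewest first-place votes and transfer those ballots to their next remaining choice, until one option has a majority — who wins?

A

Round 1: A 15, B 7, C 6, D 12. Eliminate C.
Round 2: A 21, B 7, D 12. A has a majority.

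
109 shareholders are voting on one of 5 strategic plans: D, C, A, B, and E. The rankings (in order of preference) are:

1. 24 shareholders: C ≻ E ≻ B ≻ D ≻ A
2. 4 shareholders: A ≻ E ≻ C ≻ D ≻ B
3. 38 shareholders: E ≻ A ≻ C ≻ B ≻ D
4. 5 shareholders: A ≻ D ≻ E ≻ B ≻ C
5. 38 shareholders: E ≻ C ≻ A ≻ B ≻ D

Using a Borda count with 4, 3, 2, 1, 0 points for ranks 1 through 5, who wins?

E

D: 24·1 + 4·1 + 38·0 + 5·3 + 38·0 = 43
C: 24·4 + 4·2 + 38·2 + 5·0 + 38·3 = 294
A: 24·0 + 4·4 + 38·3 + 5·4 + 38·2 = 226
B: 24·2 + 4·0 + 38·1 + 5·1 + 38·1 = 129
E: 24·3 + 4·3 + 38·4 + 5·2 + 38·4 = 398
E has the highest Borda score (398).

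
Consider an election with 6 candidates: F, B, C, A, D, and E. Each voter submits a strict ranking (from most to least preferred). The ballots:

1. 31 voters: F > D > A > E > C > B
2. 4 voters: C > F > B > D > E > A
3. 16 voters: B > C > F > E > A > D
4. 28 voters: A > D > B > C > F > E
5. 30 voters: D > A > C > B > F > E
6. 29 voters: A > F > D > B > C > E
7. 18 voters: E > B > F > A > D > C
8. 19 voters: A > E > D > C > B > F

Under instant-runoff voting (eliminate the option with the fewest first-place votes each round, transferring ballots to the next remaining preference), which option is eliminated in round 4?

Round 1: F 31, B 16, C 4, A 76, D 30, E 18. Eliminate C.
Round 2: F 35, B 16, A 76, D 30, E 18. Eliminate B.
Round 3: F 51, A 76, D 30, E 18. Eliminate E.
Round 4: F 69, A 76, D 30. Eliminate D.

D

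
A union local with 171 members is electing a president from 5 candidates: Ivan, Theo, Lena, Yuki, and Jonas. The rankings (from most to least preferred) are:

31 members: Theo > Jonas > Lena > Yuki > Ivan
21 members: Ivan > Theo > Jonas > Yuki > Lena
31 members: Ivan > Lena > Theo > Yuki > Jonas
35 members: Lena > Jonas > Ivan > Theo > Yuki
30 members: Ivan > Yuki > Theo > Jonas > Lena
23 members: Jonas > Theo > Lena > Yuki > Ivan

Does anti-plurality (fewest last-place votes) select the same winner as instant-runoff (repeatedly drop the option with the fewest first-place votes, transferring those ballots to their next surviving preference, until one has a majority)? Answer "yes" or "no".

no

Anti-plurality — last-place votes: Ivan 54, Theo 0, Lena 51, Yuki 35, Jonas 31. Winner: Theo.
Instant-runoff — R1 Ivan 82, Theo 31, Lena 35, Yuki 0, Jonas 23 (Yuki out); R2 Ivan 82, Theo 31, Lena 35, Jonas 23 (Jonas out); R3 Ivan 82, Theo 54, Lena 35 (Lena out); R4 Ivan 117, Theo 54 (Ivan winner). Winner: Ivan.
The two methods disagree.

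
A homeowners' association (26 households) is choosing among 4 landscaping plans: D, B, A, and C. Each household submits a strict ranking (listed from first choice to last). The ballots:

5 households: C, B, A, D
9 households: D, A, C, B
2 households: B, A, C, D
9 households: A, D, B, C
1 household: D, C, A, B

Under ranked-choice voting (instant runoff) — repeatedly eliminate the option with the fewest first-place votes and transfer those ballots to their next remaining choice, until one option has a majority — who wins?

Round 1: D 10, B 2, A 9, C 5. Eliminate B.
Round 2: D 10, A 11, C 5. Eliminate C.
Round 3: D 10, A 16. A has a majority.

A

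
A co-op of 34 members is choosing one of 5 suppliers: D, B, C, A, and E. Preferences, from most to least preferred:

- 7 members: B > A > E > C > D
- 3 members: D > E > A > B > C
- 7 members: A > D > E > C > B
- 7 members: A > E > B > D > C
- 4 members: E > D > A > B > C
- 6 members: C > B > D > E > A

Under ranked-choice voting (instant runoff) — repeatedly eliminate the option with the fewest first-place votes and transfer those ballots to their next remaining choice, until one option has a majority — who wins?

Round 1: D 3, B 7, C 6, A 14, E 4. Eliminate D.
Round 2: B 7, C 6, A 14, E 7. Eliminate C.
Round 3: B 13, A 14, E 7. Eliminate E.
Round 4: B 13, A 21. A has a majority.

A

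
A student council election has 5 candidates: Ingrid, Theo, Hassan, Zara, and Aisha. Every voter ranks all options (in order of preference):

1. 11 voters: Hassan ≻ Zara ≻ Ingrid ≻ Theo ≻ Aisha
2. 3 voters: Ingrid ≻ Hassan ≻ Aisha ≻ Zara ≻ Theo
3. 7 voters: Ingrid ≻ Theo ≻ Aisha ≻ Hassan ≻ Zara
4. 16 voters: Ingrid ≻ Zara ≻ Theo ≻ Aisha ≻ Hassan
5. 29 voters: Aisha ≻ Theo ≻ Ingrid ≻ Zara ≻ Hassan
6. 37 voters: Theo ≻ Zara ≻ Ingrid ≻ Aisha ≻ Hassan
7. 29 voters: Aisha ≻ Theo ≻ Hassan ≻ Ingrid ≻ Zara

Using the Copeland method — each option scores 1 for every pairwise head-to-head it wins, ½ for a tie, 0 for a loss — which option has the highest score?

Theo

Ingrid: beats Hassan, Zara, and Aisha; loses to Theo → score 3.
Theo: beats Ingrid, Hassan, Zara, and Aisha → score 4.
Hassan: loses to Ingrid, Theo, Zara, and Aisha → score 0.
Zara: beats Hassan; loses to Ingrid, Theo, and Aisha → score 1.
Aisha: beats Hassan and Zara; loses to Ingrid and Theo → score 2.
Theo has the best pairwise record.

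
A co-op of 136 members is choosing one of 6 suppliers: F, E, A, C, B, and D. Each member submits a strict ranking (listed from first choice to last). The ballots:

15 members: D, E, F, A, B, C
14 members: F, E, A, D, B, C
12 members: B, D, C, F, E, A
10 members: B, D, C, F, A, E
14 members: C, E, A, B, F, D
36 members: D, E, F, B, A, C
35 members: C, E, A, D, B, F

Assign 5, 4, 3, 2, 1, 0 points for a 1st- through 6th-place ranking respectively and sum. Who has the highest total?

E

F: 15·3 + 14·5 + 12·2 + 10·2 + 14·1 + 36·3 + 35·0 = 281
E: 15·4 + 14·4 + 12·1 + 10·0 + 14·4 + 36·4 + 35·4 = 468
A: 15·2 + 14·3 + 12·0 + 10·1 + 14·3 + 36·1 + 35·3 = 265
C: 15·0 + 14·0 + 12·3 + 10·3 + 14·5 + 36·0 + 35·5 = 311
B: 15·1 + 14·1 + 12·5 + 10·5 + 14·2 + 36·2 + 35·1 = 274
D: 15·5 + 14·2 + 12·4 + 10·4 + 14·0 + 36·5 + 35·2 = 441
E has the highest Borda score (468).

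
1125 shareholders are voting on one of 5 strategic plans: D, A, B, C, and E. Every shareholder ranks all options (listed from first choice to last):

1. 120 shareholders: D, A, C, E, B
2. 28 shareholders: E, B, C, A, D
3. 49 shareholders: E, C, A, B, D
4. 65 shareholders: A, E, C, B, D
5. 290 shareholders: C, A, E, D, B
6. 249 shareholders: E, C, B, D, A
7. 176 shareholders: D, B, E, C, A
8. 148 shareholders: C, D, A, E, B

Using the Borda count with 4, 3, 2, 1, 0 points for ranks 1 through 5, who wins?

C

D: 120·4 + 28·0 + 49·0 + 65·0 + 290·1 + 249·1 + 176·4 + 148·3 = 2167
A: 120·3 + 28·1 + 49·2 + 65·4 + 290·3 + 249·0 + 176·0 + 148·2 = 1912
B: 120·0 + 28·3 + 49·1 + 65·1 + 290·0 + 249·2 + 176·3 + 148·0 = 1224
C: 120·2 + 28·2 + 49·3 + 65·2 + 290·4 + 249·3 + 176·1 + 148·4 = 3248
E: 120·1 + 28·4 + 49·4 + 65·3 + 290·2 + 249·4 + 176·2 + 148·1 = 2699
C has the highest Borda score (3248).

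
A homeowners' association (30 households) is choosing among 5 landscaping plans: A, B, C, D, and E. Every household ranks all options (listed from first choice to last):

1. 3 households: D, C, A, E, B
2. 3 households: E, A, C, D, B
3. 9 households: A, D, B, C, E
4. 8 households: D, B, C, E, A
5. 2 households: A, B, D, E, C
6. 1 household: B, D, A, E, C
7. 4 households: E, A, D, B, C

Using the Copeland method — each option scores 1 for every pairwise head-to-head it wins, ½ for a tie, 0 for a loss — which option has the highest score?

A

A: beats B, C, and D; ties E → score 3.5.
B: beats C and E; loses to A and D → score 2.
C: beats E; loses to A, B, and D → score 1.
D: beats B, C, and E; loses to A → score 3.
E: ties A; loses to B, C, and D → score 0.5.
A has the best pairwise record.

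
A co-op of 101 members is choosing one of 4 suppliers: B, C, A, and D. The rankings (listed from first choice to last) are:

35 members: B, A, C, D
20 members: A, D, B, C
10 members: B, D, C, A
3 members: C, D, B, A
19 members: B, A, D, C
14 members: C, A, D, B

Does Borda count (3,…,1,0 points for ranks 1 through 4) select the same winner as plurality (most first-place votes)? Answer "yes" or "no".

yes

Borda — scores: B 215, C 96, A 196, D 99. Winner: B.
Plurality — first-place votes: B 64, C 17, A 20, D 0. Winner: B.
The two methods agree.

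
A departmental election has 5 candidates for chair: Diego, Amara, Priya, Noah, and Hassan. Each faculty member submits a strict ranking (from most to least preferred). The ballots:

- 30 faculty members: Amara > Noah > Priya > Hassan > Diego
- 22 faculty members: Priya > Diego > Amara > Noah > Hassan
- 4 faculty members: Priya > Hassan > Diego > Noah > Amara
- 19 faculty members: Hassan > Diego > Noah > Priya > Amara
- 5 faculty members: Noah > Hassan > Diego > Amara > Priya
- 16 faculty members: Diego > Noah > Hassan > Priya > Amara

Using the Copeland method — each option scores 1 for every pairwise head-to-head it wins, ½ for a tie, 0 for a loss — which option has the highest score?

Diego: beats Amara and Noah; loses to Priya and Hassan → score 2.
Amara: beats Noah and Hassan; loses to Diego and Priya → score 2.
Priya: beats Diego, Amara, and Hassan; loses to Noah → score 3.
Noah: beats Priya and Hassan; loses to Diego and Amara → score 2.
Hassan: beats Diego; loses to Amara, Priya, and Noah → score 1.
Priya has the best pairwise record.

Priya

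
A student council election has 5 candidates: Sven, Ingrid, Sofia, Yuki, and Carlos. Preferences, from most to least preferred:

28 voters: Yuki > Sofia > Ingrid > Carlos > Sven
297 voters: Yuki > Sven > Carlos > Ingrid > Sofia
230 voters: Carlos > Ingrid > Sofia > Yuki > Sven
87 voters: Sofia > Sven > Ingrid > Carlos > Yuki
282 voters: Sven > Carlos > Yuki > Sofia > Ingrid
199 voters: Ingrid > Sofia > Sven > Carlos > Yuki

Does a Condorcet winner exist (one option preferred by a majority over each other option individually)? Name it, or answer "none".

Sven vs Ingrid: 666–457 for Sven.
Sven vs Sofia: 579–544 for Sven.
Sven vs Yuki: 568–555 for Sven.
Sven vs Carlos: 865–258 for Sven.
Sven beats every other option head-to-head.

Sven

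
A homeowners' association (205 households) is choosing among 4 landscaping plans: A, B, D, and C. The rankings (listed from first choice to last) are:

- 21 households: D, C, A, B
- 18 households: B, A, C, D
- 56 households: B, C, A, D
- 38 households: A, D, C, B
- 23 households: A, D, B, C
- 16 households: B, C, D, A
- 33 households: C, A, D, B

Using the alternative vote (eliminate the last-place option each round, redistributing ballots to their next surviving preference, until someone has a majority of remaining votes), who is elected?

A

Round 1: A 61, B 90, D 21, C 33. Eliminate D.
Round 2: A 61, B 90, C 54. Eliminate C.
Round 3: A 115, B 90. A has a majority.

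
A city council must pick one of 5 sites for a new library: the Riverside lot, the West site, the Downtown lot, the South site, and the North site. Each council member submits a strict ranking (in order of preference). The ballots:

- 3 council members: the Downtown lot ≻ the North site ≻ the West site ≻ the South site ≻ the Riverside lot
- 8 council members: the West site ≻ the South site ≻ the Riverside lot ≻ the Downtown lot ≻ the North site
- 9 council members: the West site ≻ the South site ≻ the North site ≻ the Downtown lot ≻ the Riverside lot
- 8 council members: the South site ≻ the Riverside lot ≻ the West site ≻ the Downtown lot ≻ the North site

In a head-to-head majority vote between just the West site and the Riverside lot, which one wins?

the West site

Voters preferring the West site to the Riverside lot: 20; preferring the Riverside lot to the West site: 8.
the West site wins the head-to-head.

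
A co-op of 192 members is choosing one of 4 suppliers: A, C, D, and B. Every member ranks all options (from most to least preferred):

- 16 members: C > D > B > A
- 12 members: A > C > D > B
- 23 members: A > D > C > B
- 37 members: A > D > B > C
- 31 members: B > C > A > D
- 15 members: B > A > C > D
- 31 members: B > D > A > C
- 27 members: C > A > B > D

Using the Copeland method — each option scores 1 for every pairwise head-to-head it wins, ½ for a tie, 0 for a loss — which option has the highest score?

A

A: beats C, D, and B → score 3.
C: beats D; loses to A and B → score 1.
D: loses to A, C, and B → score 0.
B: beats C and D; loses to A → score 2.
A has the best pairwise record.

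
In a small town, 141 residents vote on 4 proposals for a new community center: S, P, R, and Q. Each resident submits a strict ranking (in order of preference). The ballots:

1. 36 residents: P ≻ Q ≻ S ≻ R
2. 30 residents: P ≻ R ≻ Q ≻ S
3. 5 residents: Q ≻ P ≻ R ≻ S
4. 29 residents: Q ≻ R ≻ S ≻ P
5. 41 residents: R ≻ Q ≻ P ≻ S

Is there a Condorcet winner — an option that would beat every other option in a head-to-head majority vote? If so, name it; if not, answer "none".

Checking pairwise contests:
P beats S 112–29.
Q beats P 75–66.
P beats R 71–70.
R beats Q 71–70.
Every option loses at least one head-to-head, so there is no Condorcet winner.

none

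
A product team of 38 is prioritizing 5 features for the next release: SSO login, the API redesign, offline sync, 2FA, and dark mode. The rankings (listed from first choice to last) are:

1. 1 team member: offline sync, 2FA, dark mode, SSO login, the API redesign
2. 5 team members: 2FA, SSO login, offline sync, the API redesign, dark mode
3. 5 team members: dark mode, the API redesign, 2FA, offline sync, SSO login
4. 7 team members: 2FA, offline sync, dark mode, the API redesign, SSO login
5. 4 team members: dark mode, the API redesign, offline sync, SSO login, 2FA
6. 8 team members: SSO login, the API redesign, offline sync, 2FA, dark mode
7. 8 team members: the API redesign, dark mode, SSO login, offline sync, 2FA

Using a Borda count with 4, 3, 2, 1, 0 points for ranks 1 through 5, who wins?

SSO login: 1·1 + 5·3 + 5·0 + 7·0 + 4·1 + 8·4 + 8·2 = 68
the API redesign: 1·0 + 5·1 + 5·3 + 7·1 + 4·3 + 8·3 + 8·4 = 95
offline sync: 1·4 + 5·2 + 5·1 + 7·3 + 4·2 + 8·2 + 8·1 = 72
2FA: 1·3 + 5·4 + 5·2 + 7·4 + 4·0 + 8·1 + 8·0 = 69
dark mode: 1·2 + 5·0 + 5·4 + 7·2 + 4·4 + 8·0 + 8·3 = 76
the API redesign has the highest Borda score (95).

the API redesign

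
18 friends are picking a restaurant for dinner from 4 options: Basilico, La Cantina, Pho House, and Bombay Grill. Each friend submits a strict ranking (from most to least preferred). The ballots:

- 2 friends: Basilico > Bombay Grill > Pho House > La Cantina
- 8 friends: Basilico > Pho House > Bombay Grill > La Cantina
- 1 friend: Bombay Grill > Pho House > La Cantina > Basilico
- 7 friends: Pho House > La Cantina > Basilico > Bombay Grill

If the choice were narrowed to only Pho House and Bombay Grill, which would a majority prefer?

Pho House

Voters preferring Pho House to Bombay Grill: 15; preferring Bombay Grill to Pho House: 3.
Pho House wins the head-to-head.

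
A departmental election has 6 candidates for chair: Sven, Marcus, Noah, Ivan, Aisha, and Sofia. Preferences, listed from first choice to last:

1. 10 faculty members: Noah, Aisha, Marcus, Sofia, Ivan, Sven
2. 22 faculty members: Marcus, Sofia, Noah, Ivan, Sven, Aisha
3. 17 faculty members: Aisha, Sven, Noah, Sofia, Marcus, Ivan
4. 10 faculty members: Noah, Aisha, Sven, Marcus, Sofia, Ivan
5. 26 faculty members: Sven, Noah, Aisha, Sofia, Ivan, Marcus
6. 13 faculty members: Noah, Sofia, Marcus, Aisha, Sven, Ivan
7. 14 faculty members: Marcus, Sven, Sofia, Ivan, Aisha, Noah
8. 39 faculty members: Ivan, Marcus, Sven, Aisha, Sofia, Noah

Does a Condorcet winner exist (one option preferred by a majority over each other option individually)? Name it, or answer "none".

none

Checking pairwise contests:
Marcus beats Sven 98–53.
Noah beats Marcus 76–75.
Sven beats Noah 96–55.
Sven beats Ivan 80–71.
Sven beats Aisha 101–50.
Sven beats Sofia 106–45.
Every option loses at least one head-to-head, so there is no Condorcet winner.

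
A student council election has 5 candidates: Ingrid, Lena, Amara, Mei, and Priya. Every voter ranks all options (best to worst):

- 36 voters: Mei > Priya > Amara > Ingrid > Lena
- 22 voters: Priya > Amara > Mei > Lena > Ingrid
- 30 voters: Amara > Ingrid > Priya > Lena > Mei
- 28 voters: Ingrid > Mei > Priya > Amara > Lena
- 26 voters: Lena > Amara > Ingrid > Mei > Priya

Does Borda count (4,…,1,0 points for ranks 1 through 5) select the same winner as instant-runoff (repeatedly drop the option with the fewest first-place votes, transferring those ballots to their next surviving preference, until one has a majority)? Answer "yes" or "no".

yes

Borda — scores: Ingrid 290, Lena 156, Amara 364, Mei 298, Priya 312. Winner: Amara.
Instant-runoff — R1 Ingrid 28, Lena 26, Amara 30, Mei 36, Priya 22 (Priya out); R2 Ingrid 28, Lena 26, Amara 52, Mei 36 (Lena out); R3 Ingrid 28, Amara 78, Mei 36 (Amara winner). Winner: Amara.
The two methods agree.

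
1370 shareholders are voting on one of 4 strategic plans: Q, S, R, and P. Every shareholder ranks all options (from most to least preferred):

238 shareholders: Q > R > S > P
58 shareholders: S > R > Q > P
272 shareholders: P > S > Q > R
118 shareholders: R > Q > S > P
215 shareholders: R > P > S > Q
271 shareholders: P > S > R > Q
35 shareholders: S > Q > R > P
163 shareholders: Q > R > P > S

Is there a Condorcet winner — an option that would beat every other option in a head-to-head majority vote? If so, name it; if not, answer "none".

Checking pairwise contests:
S beats Q 851–519.
R beats S 734–636.
Q beats R 708–662.
R beats P 827–543.
Every option loses at least one head-to-head, so there is no Condorcet winner.

none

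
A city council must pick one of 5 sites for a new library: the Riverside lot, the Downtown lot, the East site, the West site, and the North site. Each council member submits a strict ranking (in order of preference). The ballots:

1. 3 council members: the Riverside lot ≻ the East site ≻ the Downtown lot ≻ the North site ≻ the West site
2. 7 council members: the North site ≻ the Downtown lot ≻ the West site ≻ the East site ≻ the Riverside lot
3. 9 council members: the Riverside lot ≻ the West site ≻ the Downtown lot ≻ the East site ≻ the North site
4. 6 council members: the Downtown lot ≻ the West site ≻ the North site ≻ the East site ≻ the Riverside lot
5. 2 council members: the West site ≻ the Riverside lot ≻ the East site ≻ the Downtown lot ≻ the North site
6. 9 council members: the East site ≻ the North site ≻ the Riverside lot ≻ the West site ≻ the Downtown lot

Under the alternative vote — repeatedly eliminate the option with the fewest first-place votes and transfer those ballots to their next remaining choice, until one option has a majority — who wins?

Round 1: the Riverside lot 12, the Downtown lot 6, the East site 9, the West site 2, the North site 7. Eliminate the West site.
Round 2: the Riverside lot 14, the Downtown lot 6, the East site 9, the North site 7. Eliminate the Downtown lot.
Round 3: the Riverside lot 14, the East site 9, the North site 13. Eliminate the East site.
Round 4: the Riverside lot 14, the North site 22. The North site has a majority.

the North site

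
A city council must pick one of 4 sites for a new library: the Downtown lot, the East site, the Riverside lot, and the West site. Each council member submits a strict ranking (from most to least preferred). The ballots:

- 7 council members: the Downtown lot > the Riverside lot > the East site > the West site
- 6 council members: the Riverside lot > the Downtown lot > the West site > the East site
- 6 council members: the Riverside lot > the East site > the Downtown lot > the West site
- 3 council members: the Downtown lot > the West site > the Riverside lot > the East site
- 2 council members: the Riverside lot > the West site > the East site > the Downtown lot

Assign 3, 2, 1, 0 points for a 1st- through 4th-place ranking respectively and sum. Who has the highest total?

the Downtown lot: 7·3 + 6·2 + 6·1 + 3·3 + 2·0 = 48
the East site: 7·1 + 6·0 + 6·2 + 3·0 + 2·1 = 21
the Riverside lot: 7·2 + 6·3 + 6·3 + 3·1 + 2·3 = 59
the West site: 7·0 + 6·1 + 6·0 + 3·2 + 2·2 = 16
the Riverside lot has the highest Borda score (59).

the Riverside lot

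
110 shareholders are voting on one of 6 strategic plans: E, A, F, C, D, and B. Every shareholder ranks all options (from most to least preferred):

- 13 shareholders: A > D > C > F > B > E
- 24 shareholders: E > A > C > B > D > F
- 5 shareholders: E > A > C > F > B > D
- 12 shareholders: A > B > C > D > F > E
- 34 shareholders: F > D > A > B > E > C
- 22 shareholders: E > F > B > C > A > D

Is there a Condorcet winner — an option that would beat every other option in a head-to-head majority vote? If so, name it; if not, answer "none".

F

F vs E: 59–51 for F.
F vs A: 56–54 for F.
F vs C: 56–54 for F.
F vs D: 61–49 for F.
F vs B: 74–36 for F.
F beats every other option head-to-head.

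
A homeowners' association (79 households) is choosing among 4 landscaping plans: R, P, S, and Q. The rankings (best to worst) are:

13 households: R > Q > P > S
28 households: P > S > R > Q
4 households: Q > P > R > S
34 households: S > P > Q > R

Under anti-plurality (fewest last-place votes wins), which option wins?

Last-place votes: R 34, P 0, S 17, Q 28.
P is ranked last by the fewest voters, so P wins.

P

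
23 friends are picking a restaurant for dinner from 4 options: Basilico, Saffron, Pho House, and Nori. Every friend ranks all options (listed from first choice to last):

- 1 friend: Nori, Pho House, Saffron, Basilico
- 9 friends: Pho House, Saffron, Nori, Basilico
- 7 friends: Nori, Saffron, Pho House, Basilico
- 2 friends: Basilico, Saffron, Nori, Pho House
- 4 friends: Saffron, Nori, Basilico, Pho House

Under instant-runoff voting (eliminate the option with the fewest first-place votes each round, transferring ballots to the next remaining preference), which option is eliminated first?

Round 1: Basilico 2, Saffron 4, Pho House 9, Nori 8. Eliminate Basilico.

Basilico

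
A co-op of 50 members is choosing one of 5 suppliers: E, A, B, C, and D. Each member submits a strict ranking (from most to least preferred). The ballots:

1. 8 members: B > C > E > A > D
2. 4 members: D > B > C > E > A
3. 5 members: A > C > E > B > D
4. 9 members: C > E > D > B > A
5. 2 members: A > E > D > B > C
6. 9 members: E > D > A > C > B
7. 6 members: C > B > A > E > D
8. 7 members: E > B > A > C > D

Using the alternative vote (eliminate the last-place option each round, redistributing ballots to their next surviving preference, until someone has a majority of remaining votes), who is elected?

C

Round 1: E 16, A 7, B 8, C 15, D 4. Eliminate D.
Round 2: E 16, A 7, B 12, C 15. Eliminate A.
Round 3: E 18, B 12, C 20. Eliminate B.
Round 4: E 18, C 32. C has a majority.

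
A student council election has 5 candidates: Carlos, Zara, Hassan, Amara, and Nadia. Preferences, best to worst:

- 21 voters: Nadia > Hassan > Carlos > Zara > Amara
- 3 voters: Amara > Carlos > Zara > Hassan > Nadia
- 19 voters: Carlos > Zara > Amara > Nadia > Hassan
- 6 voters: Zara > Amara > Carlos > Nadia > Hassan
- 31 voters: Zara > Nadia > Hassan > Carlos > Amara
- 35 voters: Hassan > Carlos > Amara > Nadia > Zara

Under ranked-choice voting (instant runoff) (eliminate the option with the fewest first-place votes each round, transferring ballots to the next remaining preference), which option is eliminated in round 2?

Round 1: Carlos 19, Zara 37, Hassan 35, Amara 3, Nadia 21. Eliminate Amara.
Round 2: Carlos 22, Zara 37, Hassan 35, Nadia 21. Eliminate Nadia.

Nadia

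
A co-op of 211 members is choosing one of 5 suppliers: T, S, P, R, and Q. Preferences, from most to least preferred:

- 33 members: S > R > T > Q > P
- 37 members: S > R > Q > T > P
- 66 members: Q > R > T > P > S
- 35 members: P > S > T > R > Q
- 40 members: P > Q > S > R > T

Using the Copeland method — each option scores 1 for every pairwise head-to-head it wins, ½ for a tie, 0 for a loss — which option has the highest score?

Q

T: beats P; loses to S, R, and Q → score 1.
S: beats T and R; loses to P and Q → score 2.
P: beats S; loses to T, R, and Q → score 1.
R: beats T and P; loses to S and Q → score 2.
Q: beats T, S, P, and R → score 4.
Q has the best pairwise record.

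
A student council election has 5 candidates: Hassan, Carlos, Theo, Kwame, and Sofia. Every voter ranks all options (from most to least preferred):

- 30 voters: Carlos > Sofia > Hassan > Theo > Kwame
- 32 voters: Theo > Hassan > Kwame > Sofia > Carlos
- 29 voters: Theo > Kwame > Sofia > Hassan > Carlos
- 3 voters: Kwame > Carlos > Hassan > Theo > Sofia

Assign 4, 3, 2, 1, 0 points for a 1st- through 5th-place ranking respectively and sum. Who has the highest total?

Hassan: 30·2 + 32·3 + 29·1 + 3·2 = 191
Carlos: 30·4 + 32·0 + 29·0 + 3·3 = 129
Theo: 30·1 + 32·4 + 29·4 + 3·1 = 277
Kwame: 30·0 + 32·2 + 29·3 + 3·4 = 163
Sofia: 30·3 + 32·1 + 29·2 + 3·0 = 180
Theo has the highest Borda score (277).

Theo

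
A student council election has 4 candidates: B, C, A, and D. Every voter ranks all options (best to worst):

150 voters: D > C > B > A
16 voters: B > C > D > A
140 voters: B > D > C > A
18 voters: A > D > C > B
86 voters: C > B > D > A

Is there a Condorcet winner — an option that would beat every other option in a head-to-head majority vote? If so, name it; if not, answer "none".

Checking pairwise contests:
C beats B 254–156.
D beats C 308–102.
B beats A 392–18.
B beats D 242–168.
Every option loses at least one head-to-head, so there is no Condorcet winner.

none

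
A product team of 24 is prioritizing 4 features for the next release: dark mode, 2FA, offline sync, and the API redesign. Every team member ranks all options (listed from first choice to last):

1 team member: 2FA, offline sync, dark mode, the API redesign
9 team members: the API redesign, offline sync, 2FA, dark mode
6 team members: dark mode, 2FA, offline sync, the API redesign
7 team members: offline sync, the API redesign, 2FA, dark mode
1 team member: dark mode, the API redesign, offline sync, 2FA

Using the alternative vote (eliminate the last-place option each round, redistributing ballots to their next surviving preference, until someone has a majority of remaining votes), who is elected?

Round 1: dark mode 7, 2FA 1, offline sync 7, the API redesign 9. Eliminate 2FA.
Round 2: dark mode 7, offline sync 8, the API redesign 9. Eliminate dark mode.
Round 3: offline sync 14, the API redesign 10. Offline sync has a majority.

offline sync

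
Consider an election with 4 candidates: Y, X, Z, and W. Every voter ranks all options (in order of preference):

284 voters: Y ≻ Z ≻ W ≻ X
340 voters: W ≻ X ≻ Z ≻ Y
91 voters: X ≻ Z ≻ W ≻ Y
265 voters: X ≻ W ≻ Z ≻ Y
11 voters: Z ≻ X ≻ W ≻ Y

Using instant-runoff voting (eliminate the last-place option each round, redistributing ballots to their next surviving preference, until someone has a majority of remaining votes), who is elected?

W

Round 1: Y 284, X 356, Z 11, W 340. Eliminate Z.
Round 2: Y 284, X 367, W 340. Eliminate Y.
Round 3: X 367, W 624. W has a majority.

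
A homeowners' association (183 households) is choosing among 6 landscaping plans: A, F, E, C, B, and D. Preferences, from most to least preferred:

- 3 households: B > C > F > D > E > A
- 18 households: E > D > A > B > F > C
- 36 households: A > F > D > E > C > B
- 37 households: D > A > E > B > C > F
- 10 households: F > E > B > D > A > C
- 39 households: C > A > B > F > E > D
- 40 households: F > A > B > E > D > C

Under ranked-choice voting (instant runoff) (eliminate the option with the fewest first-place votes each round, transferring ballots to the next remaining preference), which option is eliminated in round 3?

Round 1: A 36, F 50, E 18, C 39, B 3, D 37. Eliminate B.
Round 2: A 36, F 50, E 18, C 42, D 37. Eliminate E.
Round 3: A 36, F 50, C 42, D 55. Eliminate A.

A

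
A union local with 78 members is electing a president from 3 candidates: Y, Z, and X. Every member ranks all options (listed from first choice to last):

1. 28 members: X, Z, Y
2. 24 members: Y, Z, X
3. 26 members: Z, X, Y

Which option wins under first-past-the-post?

X

First-place votes: Y 24, Z 26, X 28.
X has the most first-place votes.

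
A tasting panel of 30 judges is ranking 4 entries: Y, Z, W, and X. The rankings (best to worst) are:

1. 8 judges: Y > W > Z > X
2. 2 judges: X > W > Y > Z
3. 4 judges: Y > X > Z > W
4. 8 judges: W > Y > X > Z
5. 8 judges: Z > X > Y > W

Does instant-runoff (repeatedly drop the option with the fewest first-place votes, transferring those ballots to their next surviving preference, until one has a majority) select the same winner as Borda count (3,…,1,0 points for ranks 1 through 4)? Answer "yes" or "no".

yes

Instant-runoff — R1 Y 12, Z 8, W 8, X 2 (X out); R2 Y 12, Z 8, W 10 (Z out); R3 Y 20, W 10 (Y winner). Winner: Y.
Borda — scores: Y 62, Z 36, W 44, X 38. Winner: Y.
The two methods agree.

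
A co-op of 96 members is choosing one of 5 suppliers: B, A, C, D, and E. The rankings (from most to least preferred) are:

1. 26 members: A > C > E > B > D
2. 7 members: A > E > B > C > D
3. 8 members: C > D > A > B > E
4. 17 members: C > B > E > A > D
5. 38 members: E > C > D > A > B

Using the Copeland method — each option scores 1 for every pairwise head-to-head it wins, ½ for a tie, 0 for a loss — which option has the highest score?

B: beats D; loses to A, C, and E → score 1.
A: beats B and D; loses to C and E → score 2.
C: beats B, A, D, and E → score 4.
D: loses to B, A, C, and E → score 0.
E: beats B, A, and D; loses to C → score 3.
C has the best pairwise record.

C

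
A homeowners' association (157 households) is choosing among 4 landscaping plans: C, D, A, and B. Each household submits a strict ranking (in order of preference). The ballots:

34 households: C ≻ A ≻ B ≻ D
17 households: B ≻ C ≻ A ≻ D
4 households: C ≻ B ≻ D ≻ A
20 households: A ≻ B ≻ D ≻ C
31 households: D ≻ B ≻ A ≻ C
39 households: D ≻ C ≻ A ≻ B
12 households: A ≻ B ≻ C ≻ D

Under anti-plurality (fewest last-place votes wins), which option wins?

Last-place votes: C 51, D 63, A 4, B 39.
A is ranked last by the fewest voters, so A wins.

A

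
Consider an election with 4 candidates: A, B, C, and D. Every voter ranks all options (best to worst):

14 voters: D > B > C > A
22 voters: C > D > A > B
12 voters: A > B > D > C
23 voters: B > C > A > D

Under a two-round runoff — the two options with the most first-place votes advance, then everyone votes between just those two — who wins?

Round 1 first-place votes: A 12, B 23, C 22, D 14.
B and C advance.
Runoff: B is preferred to C by 49 voters; C by 22.
B wins the runoff.

B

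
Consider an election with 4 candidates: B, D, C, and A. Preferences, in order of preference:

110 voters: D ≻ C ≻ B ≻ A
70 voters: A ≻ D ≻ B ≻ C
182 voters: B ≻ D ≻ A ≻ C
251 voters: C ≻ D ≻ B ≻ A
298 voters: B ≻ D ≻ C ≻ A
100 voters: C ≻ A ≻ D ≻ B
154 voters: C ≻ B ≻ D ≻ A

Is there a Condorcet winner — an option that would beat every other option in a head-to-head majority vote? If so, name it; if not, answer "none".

Checking pairwise contests:
C beats B 615–550.
B beats D 634–531.
D beats C 660–505.
B beats A 995–170.
Every option loses at least one head-to-head, so there is no Condorcet winner.

none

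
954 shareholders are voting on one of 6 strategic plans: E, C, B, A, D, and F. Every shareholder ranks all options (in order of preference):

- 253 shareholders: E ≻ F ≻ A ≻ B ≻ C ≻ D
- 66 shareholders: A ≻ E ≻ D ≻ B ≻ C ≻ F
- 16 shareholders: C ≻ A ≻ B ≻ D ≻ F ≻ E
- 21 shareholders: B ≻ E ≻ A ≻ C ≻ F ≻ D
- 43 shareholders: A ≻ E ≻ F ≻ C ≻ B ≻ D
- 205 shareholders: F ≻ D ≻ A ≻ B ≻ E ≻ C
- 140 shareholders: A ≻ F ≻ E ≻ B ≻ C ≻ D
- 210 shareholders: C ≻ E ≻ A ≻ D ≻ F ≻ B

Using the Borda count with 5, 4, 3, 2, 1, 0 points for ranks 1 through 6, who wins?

E: 253·5 + 66·4 + 16·0 + 21·4 + 43·4 + 205·1 + 140·3 + 210·4 = 3250
C: 253·1 + 66·1 + 16·5 + 21·2 + 43·2 + 205·0 + 140·1 + 210·5 = 1717
B: 253·2 + 66·2 + 16·3 + 21·5 + 43·1 + 205·2 + 140·2 + 210·0 = 1524
A: 253·3 + 66·5 + 16·4 + 21·3 + 43·5 + 205·3 + 140·5 + 210·3 = 3376
D: 253·0 + 66·3 + 16·2 + 21·0 + 43·0 + 205·4 + 140·0 + 210·2 = 1470
F: 253·4 + 66·0 + 16·1 + 21·1 + 43·3 + 205·5 + 140·4 + 210·1 = 2973
A has the highest Borda score (3376).

A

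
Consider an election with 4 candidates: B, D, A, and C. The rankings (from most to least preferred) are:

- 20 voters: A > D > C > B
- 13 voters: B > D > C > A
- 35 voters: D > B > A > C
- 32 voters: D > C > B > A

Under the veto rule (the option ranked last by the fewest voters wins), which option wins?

D

Last-place votes: B 20, D 0, A 45, C 35.
D is ranked last by the fewest voters, so D wins.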